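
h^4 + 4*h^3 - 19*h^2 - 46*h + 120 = (h - 3)*(h - 2)*(h + 4)*(h + 5)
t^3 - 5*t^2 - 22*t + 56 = (t - 7)*(t - 2)*(t + 4)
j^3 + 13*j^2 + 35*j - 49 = (j - 1)*(j + 7)^2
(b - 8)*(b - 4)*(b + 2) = b^3 - 10*b^2 + 8*b + 64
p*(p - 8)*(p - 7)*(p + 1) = p^4 - 14*p^3 + 41*p^2 + 56*p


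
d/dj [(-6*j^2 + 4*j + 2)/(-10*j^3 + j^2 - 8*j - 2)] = 4*(-15*j^4 + 20*j^3 + 26*j^2 + 5*j + 2)/(100*j^6 - 20*j^5 + 161*j^4 + 24*j^3 + 60*j^2 + 32*j + 4)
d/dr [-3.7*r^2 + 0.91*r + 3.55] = 0.91 - 7.4*r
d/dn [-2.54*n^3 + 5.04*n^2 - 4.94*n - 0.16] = -7.62*n^2 + 10.08*n - 4.94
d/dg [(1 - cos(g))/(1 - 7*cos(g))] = -6*sin(g)/(7*cos(g) - 1)^2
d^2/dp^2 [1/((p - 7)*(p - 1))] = 2*((p - 7)^2 + (p - 7)*(p - 1) + (p - 1)^2)/((p - 7)^3*(p - 1)^3)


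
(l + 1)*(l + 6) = l^2 + 7*l + 6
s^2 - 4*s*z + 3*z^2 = (s - 3*z)*(s - z)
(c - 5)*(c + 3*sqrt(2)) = c^2 - 5*c + 3*sqrt(2)*c - 15*sqrt(2)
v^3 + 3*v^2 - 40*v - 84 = (v - 6)*(v + 2)*(v + 7)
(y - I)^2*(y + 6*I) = y^3 + 4*I*y^2 + 11*y - 6*I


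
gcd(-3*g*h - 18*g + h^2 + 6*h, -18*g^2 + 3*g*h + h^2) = 3*g - h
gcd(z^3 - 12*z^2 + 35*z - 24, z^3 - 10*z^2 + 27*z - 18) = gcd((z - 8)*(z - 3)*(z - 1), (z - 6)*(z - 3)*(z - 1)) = z^2 - 4*z + 3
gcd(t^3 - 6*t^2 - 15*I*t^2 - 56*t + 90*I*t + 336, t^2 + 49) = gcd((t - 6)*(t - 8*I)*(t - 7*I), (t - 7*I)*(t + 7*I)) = t - 7*I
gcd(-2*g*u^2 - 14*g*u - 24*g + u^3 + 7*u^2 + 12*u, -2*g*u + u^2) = -2*g + u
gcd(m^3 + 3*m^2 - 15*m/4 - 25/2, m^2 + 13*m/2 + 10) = m + 5/2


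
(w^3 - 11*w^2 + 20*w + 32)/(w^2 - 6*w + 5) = (w^3 - 11*w^2 + 20*w + 32)/(w^2 - 6*w + 5)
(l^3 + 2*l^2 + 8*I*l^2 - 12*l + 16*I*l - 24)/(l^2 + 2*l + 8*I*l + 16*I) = (l^2 + 8*I*l - 12)/(l + 8*I)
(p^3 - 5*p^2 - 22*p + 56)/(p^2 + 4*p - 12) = (p^2 - 3*p - 28)/(p + 6)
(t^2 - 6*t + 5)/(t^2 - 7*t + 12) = (t^2 - 6*t + 5)/(t^2 - 7*t + 12)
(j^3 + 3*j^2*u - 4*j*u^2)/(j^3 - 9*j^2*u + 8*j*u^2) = (-j - 4*u)/(-j + 8*u)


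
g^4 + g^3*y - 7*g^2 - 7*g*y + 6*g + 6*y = (g - 2)*(g - 1)*(g + 3)*(g + y)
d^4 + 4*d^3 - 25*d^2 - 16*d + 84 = (d - 3)*(d - 2)*(d + 2)*(d + 7)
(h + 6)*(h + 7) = h^2 + 13*h + 42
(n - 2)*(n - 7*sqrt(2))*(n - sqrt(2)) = n^3 - 8*sqrt(2)*n^2 - 2*n^2 + 14*n + 16*sqrt(2)*n - 28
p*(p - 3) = p^2 - 3*p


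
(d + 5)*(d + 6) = d^2 + 11*d + 30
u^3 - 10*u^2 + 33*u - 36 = (u - 4)*(u - 3)^2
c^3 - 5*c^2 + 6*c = c*(c - 3)*(c - 2)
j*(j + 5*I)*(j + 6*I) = j^3 + 11*I*j^2 - 30*j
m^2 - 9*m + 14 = (m - 7)*(m - 2)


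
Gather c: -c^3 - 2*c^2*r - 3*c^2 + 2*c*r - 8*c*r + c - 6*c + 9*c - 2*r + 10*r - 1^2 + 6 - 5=-c^3 + c^2*(-2*r - 3) + c*(4 - 6*r) + 8*r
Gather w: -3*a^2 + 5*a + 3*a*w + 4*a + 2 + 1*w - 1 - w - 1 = -3*a^2 + 3*a*w + 9*a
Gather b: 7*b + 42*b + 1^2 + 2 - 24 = 49*b - 21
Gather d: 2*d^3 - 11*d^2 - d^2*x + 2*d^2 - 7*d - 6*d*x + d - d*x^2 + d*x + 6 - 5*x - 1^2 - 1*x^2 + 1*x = 2*d^3 + d^2*(-x - 9) + d*(-x^2 - 5*x - 6) - x^2 - 4*x + 5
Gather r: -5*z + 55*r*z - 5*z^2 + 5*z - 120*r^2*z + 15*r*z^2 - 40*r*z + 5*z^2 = -120*r^2*z + r*(15*z^2 + 15*z)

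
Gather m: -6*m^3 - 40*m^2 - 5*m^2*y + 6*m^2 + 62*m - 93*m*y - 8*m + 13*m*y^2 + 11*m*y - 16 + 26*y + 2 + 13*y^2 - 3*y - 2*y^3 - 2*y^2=-6*m^3 + m^2*(-5*y - 34) + m*(13*y^2 - 82*y + 54) - 2*y^3 + 11*y^2 + 23*y - 14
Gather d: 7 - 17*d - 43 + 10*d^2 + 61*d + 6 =10*d^2 + 44*d - 30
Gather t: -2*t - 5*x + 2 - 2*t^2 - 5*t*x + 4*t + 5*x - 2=-2*t^2 + t*(2 - 5*x)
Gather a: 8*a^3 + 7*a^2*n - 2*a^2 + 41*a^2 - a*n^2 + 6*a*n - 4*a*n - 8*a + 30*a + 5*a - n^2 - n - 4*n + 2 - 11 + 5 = 8*a^3 + a^2*(7*n + 39) + a*(-n^2 + 2*n + 27) - n^2 - 5*n - 4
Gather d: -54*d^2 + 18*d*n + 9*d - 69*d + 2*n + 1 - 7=-54*d^2 + d*(18*n - 60) + 2*n - 6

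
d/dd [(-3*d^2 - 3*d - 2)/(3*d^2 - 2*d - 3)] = 5*(3*d^2 + 6*d + 1)/(9*d^4 - 12*d^3 - 14*d^2 + 12*d + 9)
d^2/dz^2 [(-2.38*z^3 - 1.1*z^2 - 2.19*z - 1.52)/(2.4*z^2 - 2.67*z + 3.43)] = (4.26325641456066e-14*z^4 - 34.075644*z^3 + 132.577668*z^2 - 1.393332*z - 62.641834)/(13.824*z^6 - 46.1376*z^5 + 110.59848*z^4 - 150.910803*z^3 + 158.063661*z^2 - 94.236849*z + 40.353607)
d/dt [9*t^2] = 18*t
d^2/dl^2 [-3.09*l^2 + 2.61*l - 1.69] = -6.18000000000000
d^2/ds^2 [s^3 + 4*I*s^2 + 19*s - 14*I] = 6*s + 8*I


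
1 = 1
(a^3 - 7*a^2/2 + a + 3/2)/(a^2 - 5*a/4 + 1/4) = 2*(2*a^2 - 5*a - 3)/(4*a - 1)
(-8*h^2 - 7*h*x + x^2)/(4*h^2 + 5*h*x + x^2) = (-8*h + x)/(4*h + x)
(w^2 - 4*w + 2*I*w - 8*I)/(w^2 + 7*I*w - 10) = (w - 4)/(w + 5*I)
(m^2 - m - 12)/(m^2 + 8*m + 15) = (m - 4)/(m + 5)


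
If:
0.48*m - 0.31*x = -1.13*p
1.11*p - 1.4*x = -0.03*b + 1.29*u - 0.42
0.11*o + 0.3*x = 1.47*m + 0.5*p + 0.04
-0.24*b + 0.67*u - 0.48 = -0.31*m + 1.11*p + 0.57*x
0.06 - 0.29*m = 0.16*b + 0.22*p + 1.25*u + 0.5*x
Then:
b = 14.9818947525485*x - 2.74254470118546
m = 8.95559596160554*x - 0.658978783316659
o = 100.907461150745*x - 7.1703519627619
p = 0.279920191143359 - 3.52981067395633*x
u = 0.502662845839973 - 3.77413411280238*x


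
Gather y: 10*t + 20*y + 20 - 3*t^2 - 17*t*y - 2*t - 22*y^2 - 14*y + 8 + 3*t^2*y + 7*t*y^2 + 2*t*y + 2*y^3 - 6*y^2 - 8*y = -3*t^2 + 8*t + 2*y^3 + y^2*(7*t - 28) + y*(3*t^2 - 15*t - 2) + 28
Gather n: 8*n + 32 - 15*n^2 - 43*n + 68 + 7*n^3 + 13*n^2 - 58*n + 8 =7*n^3 - 2*n^2 - 93*n + 108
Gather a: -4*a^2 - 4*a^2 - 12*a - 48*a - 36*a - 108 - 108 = -8*a^2 - 96*a - 216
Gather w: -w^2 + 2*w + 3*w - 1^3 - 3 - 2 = -w^2 + 5*w - 6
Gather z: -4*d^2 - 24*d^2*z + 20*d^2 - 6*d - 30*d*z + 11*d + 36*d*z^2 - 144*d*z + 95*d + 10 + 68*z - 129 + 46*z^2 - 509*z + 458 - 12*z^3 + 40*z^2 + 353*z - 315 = 16*d^2 + 100*d - 12*z^3 + z^2*(36*d + 86) + z*(-24*d^2 - 174*d - 88) + 24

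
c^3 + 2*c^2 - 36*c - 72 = (c - 6)*(c + 2)*(c + 6)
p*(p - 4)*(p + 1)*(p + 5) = p^4 + 2*p^3 - 19*p^2 - 20*p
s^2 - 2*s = s*(s - 2)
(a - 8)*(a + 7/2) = a^2 - 9*a/2 - 28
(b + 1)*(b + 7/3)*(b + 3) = b^3 + 19*b^2/3 + 37*b/3 + 7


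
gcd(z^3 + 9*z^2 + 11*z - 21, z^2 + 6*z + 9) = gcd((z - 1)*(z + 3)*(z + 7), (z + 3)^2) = z + 3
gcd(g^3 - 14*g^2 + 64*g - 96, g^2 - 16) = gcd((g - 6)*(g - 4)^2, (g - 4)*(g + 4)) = g - 4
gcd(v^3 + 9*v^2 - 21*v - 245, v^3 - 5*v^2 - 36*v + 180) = v - 5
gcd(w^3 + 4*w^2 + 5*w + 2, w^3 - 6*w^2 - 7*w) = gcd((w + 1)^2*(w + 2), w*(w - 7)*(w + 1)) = w + 1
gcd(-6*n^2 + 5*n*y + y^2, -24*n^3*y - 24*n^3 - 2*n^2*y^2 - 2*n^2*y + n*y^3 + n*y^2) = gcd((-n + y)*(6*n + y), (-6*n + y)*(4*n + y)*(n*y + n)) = 1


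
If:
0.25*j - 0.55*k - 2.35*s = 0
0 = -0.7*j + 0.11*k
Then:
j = -0.723076923076923*s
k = -4.6013986013986*s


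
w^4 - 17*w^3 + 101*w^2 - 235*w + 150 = (w - 6)*(w - 5)^2*(w - 1)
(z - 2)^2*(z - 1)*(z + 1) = z^4 - 4*z^3 + 3*z^2 + 4*z - 4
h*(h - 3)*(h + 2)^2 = h^4 + h^3 - 8*h^2 - 12*h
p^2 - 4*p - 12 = (p - 6)*(p + 2)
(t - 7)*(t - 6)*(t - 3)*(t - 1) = t^4 - 17*t^3 + 97*t^2 - 207*t + 126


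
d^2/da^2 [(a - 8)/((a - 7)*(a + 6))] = 2*(a^3 - 24*a^2 + 150*a - 386)/(a^6 - 3*a^5 - 123*a^4 + 251*a^3 + 5166*a^2 - 5292*a - 74088)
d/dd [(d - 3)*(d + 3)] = 2*d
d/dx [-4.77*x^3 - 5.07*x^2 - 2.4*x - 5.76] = -14.31*x^2 - 10.14*x - 2.4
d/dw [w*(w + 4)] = 2*w + 4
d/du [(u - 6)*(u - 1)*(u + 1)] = 3*u^2 - 12*u - 1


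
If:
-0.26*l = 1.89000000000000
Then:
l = -7.27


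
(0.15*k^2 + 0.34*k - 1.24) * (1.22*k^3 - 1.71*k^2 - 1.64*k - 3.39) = 0.183*k^5 + 0.1583*k^4 - 2.3402*k^3 + 1.0543*k^2 + 0.881*k + 4.2036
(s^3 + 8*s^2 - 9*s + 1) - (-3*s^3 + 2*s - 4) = 4*s^3 + 8*s^2 - 11*s + 5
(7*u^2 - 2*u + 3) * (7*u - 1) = 49*u^3 - 21*u^2 + 23*u - 3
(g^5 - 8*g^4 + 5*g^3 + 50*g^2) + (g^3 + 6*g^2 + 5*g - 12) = g^5 - 8*g^4 + 6*g^3 + 56*g^2 + 5*g - 12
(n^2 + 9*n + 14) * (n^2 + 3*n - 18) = n^4 + 12*n^3 + 23*n^2 - 120*n - 252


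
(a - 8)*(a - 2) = a^2 - 10*a + 16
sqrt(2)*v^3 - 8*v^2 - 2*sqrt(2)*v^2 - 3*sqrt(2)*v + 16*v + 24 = (v - 3)*(v - 4*sqrt(2))*(sqrt(2)*v + sqrt(2))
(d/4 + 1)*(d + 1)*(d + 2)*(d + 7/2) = d^4/4 + 21*d^3/8 + 77*d^2/8 + 57*d/4 + 7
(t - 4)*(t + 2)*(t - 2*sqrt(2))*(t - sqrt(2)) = t^4 - 3*sqrt(2)*t^3 - 2*t^3 - 4*t^2 + 6*sqrt(2)*t^2 - 8*t + 24*sqrt(2)*t - 32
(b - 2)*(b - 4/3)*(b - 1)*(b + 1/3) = b^4 - 4*b^3 + 41*b^2/9 - 2*b/3 - 8/9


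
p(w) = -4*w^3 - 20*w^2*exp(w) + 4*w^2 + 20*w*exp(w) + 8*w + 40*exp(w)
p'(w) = -20*w^2*exp(w) - 12*w^2 - 20*w*exp(w) + 8*w + 60*exp(w) + 8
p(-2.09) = 26.24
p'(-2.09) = -59.35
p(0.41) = 71.24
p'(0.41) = 82.25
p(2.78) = -983.29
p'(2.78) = -2483.06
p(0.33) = 64.72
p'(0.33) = 80.58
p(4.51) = -25398.65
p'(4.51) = -39933.02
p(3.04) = -1807.80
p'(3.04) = -3959.26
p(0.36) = 67.15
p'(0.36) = 81.29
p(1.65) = 102.71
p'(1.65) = -154.40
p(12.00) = -423168697.69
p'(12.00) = -498031285.74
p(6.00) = -226592.12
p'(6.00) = -315050.46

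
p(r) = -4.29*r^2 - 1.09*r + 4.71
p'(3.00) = -26.83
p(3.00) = -37.17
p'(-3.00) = 24.65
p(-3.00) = -30.63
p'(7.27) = -63.47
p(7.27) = -229.95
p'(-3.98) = 33.06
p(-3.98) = -58.91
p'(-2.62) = 21.39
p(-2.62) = -21.88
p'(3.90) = -34.55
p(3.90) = -64.79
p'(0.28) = -3.49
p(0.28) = 4.07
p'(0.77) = -7.70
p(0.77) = 1.33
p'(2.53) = -22.80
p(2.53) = -25.51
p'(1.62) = -14.99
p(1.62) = -8.31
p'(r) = -8.58*r - 1.09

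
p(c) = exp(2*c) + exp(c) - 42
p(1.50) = -17.43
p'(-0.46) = 1.43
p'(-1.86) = 0.20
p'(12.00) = 52978407014.48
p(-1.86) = -41.82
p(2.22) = 51.98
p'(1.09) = 20.67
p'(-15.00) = 0.00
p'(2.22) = 178.76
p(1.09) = -30.18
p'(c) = 2*exp(2*c) + exp(c)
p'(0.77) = 11.49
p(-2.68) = -41.93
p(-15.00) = -42.00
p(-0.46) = -40.97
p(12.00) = 26489284842.63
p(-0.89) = -41.42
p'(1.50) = 44.65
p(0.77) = -35.18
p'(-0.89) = 0.75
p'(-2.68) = 0.08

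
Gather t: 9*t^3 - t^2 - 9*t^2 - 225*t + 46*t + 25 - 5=9*t^3 - 10*t^2 - 179*t + 20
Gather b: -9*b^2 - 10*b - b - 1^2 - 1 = -9*b^2 - 11*b - 2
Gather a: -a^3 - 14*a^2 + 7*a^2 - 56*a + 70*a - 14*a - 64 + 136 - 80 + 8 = -a^3 - 7*a^2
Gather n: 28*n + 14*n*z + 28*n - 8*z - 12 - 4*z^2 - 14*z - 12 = n*(14*z + 56) - 4*z^2 - 22*z - 24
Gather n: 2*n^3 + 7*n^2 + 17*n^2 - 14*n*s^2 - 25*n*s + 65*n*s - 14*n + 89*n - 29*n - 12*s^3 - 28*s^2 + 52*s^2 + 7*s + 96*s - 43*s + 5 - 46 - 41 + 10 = 2*n^3 + 24*n^2 + n*(-14*s^2 + 40*s + 46) - 12*s^3 + 24*s^2 + 60*s - 72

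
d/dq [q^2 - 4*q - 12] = 2*q - 4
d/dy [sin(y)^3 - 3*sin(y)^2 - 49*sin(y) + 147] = (3*sin(y)^2 - 6*sin(y) - 49)*cos(y)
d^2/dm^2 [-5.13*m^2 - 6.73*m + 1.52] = -10.2600000000000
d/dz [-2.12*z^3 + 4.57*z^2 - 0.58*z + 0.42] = -6.36*z^2 + 9.14*z - 0.58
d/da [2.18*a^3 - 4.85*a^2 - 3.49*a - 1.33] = 6.54*a^2 - 9.7*a - 3.49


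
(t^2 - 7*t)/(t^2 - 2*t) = (t - 7)/(t - 2)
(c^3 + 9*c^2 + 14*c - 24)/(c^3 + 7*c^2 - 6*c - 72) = (c - 1)/(c - 3)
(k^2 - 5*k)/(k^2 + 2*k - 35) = k/(k + 7)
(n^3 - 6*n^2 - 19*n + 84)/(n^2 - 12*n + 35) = (n^2 + n - 12)/(n - 5)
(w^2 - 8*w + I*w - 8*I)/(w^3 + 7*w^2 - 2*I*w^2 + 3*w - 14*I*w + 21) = (w - 8)/(w^2 + w*(7 - 3*I) - 21*I)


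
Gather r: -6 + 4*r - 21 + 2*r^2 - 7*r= 2*r^2 - 3*r - 27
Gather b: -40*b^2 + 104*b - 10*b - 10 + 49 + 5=-40*b^2 + 94*b + 44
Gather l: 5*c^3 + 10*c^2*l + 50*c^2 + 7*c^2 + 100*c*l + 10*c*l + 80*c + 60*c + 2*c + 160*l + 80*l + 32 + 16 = 5*c^3 + 57*c^2 + 142*c + l*(10*c^2 + 110*c + 240) + 48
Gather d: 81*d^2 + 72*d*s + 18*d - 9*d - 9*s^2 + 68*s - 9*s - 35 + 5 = 81*d^2 + d*(72*s + 9) - 9*s^2 + 59*s - 30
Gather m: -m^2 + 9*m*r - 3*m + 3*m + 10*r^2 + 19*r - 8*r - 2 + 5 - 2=-m^2 + 9*m*r + 10*r^2 + 11*r + 1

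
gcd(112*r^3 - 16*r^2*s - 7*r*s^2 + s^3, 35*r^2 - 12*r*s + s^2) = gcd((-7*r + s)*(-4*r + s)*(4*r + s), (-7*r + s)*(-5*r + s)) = 7*r - s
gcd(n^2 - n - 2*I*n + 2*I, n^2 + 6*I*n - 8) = 1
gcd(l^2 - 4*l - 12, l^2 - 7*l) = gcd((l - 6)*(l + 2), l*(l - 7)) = 1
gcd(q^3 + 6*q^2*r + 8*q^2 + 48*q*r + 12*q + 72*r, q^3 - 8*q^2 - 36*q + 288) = q + 6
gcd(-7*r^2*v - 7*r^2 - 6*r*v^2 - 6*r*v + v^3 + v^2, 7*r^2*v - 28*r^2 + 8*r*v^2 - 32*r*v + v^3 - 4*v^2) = r + v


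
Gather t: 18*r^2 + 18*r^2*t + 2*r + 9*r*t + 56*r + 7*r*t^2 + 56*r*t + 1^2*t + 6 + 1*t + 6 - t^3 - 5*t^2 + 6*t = 18*r^2 + 58*r - t^3 + t^2*(7*r - 5) + t*(18*r^2 + 65*r + 8) + 12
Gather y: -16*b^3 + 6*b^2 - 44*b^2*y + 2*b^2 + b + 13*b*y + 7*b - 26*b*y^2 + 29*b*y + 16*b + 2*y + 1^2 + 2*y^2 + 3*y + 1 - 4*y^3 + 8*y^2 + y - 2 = -16*b^3 + 8*b^2 + 24*b - 4*y^3 + y^2*(10 - 26*b) + y*(-44*b^2 + 42*b + 6)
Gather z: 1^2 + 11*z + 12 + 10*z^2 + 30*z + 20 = 10*z^2 + 41*z + 33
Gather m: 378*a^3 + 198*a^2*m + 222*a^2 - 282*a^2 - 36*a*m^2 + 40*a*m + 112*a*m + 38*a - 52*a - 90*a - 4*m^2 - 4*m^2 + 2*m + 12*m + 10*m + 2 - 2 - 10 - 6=378*a^3 - 60*a^2 - 104*a + m^2*(-36*a - 8) + m*(198*a^2 + 152*a + 24) - 16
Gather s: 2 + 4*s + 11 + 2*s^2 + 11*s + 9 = 2*s^2 + 15*s + 22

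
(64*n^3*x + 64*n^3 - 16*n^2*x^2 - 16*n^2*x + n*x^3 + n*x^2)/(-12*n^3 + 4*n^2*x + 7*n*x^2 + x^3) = n*(64*n^2*x + 64*n^2 - 16*n*x^2 - 16*n*x + x^3 + x^2)/(-12*n^3 + 4*n^2*x + 7*n*x^2 + x^3)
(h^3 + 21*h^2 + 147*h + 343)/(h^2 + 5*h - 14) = (h^2 + 14*h + 49)/(h - 2)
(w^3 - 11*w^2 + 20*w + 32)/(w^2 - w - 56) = (w^2 - 3*w - 4)/(w + 7)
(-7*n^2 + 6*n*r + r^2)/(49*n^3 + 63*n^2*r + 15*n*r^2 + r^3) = (-n + r)/(7*n^2 + 8*n*r + r^2)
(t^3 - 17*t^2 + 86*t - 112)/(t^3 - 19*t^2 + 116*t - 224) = (t - 2)/(t - 4)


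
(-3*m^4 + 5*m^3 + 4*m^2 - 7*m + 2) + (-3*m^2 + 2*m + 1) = -3*m^4 + 5*m^3 + m^2 - 5*m + 3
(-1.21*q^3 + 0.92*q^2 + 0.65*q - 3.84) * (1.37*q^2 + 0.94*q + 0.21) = -1.6577*q^5 + 0.123*q^4 + 1.5012*q^3 - 4.4566*q^2 - 3.4731*q - 0.8064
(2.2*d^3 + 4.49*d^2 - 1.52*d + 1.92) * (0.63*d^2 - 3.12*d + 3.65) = 1.386*d^5 - 4.0353*d^4 - 6.9364*d^3 + 22.3405*d^2 - 11.5384*d + 7.008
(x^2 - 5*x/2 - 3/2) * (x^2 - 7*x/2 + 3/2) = x^4 - 6*x^3 + 35*x^2/4 + 3*x/2 - 9/4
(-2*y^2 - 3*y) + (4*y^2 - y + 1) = 2*y^2 - 4*y + 1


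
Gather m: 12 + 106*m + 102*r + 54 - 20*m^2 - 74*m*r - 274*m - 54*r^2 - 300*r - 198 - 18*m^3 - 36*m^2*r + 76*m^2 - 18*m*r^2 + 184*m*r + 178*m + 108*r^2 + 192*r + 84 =-18*m^3 + m^2*(56 - 36*r) + m*(-18*r^2 + 110*r + 10) + 54*r^2 - 6*r - 48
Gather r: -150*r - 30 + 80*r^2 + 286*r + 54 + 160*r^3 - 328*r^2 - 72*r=160*r^3 - 248*r^2 + 64*r + 24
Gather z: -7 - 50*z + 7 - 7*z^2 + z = -7*z^2 - 49*z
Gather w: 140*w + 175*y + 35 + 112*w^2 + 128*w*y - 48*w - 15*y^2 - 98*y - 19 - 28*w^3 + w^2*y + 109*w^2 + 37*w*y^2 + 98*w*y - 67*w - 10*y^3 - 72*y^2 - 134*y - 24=-28*w^3 + w^2*(y + 221) + w*(37*y^2 + 226*y + 25) - 10*y^3 - 87*y^2 - 57*y - 8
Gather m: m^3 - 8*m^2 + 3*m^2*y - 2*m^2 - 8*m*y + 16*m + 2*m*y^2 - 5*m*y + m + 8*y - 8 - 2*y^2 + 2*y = m^3 + m^2*(3*y - 10) + m*(2*y^2 - 13*y + 17) - 2*y^2 + 10*y - 8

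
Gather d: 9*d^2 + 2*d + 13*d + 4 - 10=9*d^2 + 15*d - 6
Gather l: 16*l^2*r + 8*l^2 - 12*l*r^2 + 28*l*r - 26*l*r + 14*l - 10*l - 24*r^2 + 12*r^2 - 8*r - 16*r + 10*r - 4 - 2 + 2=l^2*(16*r + 8) + l*(-12*r^2 + 2*r + 4) - 12*r^2 - 14*r - 4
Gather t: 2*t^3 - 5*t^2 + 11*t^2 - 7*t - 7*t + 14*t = 2*t^3 + 6*t^2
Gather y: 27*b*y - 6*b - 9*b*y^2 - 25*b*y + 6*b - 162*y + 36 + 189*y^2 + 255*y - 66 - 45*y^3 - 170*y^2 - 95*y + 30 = -45*y^3 + y^2*(19 - 9*b) + y*(2*b - 2)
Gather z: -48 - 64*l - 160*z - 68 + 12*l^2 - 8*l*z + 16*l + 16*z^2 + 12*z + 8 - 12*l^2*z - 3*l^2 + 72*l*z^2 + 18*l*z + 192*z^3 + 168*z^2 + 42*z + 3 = 9*l^2 - 48*l + 192*z^3 + z^2*(72*l + 184) + z*(-12*l^2 + 10*l - 106) - 105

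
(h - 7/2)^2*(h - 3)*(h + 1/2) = h^4 - 19*h^3/2 + 113*h^2/4 - 161*h/8 - 147/8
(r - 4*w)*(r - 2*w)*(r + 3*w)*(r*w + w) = r^4*w - 3*r^3*w^2 + r^3*w - 10*r^2*w^3 - 3*r^2*w^2 + 24*r*w^4 - 10*r*w^3 + 24*w^4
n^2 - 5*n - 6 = (n - 6)*(n + 1)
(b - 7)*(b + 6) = b^2 - b - 42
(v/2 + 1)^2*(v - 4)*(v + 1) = v^4/4 + v^3/4 - 3*v^2 - 7*v - 4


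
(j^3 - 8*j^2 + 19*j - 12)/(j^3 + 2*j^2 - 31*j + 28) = (j - 3)/(j + 7)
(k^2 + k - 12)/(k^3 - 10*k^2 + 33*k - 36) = (k + 4)/(k^2 - 7*k + 12)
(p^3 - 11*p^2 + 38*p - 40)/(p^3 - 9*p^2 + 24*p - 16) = (p^2 - 7*p + 10)/(p^2 - 5*p + 4)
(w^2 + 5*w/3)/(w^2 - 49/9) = 3*w*(3*w + 5)/(9*w^2 - 49)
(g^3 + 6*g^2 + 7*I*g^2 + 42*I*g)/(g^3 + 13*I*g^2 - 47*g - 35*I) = g*(g + 6)/(g^2 + 6*I*g - 5)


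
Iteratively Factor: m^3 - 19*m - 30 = (m + 3)*(m^2 - 3*m - 10) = (m + 2)*(m + 3)*(m - 5)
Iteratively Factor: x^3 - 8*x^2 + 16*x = (x - 4)*(x^2 - 4*x) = x*(x - 4)*(x - 4)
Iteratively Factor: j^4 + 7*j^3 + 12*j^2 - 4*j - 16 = (j + 2)*(j^3 + 5*j^2 + 2*j - 8) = (j - 1)*(j + 2)*(j^2 + 6*j + 8) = (j - 1)*(j + 2)*(j + 4)*(j + 2)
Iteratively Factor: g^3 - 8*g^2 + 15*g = (g)*(g^2 - 8*g + 15) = g*(g - 3)*(g - 5)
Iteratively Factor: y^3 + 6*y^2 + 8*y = (y)*(y^2 + 6*y + 8) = y*(y + 2)*(y + 4)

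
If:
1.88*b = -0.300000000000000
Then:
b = -0.16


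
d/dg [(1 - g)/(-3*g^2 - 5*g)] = (-3*g^2 + 6*g + 5)/(g^2*(9*g^2 + 30*g + 25))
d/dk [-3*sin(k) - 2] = -3*cos(k)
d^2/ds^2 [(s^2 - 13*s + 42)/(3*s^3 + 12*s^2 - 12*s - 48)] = 2*(s^6 - 39*s^5 + 108*s^4 + 1212*s^3 + 456*s^2 - 2496*s + 4448)/(3*(s^9 + 12*s^8 + 36*s^7 - 80*s^6 - 528*s^5 - 192*s^4 + 2240*s^3 + 2304*s^2 - 3072*s - 4096))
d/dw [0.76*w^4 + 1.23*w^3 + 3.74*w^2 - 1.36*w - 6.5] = 3.04*w^3 + 3.69*w^2 + 7.48*w - 1.36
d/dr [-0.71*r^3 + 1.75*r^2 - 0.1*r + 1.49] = -2.13*r^2 + 3.5*r - 0.1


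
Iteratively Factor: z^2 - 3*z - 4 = (z + 1)*(z - 4)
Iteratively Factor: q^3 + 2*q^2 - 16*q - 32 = (q - 4)*(q^2 + 6*q + 8) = (q - 4)*(q + 4)*(q + 2)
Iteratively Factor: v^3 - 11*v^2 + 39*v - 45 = (v - 3)*(v^2 - 8*v + 15) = (v - 3)^2*(v - 5)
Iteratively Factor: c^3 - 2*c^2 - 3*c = (c + 1)*(c^2 - 3*c) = (c - 3)*(c + 1)*(c)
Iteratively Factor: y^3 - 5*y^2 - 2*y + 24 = (y - 4)*(y^2 - y - 6) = (y - 4)*(y + 2)*(y - 3)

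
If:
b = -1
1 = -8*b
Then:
No Solution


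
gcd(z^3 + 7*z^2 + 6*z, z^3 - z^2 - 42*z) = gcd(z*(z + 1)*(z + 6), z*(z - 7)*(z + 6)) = z^2 + 6*z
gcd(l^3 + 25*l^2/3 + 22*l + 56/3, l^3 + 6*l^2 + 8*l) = l^2 + 6*l + 8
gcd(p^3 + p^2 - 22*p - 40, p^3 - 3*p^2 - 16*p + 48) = p + 4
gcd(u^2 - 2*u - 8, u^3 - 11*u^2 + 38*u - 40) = u - 4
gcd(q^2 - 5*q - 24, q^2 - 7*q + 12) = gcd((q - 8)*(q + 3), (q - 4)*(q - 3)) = 1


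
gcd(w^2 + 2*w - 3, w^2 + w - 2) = w - 1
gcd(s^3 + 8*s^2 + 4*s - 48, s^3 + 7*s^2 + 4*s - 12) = s + 6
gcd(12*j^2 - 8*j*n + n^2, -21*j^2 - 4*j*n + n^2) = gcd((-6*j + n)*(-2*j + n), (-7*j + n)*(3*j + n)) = 1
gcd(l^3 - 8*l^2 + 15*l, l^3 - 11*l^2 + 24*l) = l^2 - 3*l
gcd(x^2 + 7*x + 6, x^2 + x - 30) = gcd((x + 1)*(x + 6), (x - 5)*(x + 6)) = x + 6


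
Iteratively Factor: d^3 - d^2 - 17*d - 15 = (d + 3)*(d^2 - 4*d - 5) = (d - 5)*(d + 3)*(d + 1)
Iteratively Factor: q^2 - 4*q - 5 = (q + 1)*(q - 5)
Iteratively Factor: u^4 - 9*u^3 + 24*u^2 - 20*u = (u - 5)*(u^3 - 4*u^2 + 4*u) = (u - 5)*(u - 2)*(u^2 - 2*u) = u*(u - 5)*(u - 2)*(u - 2)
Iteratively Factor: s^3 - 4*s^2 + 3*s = (s)*(s^2 - 4*s + 3) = s*(s - 1)*(s - 3)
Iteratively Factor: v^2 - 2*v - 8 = (v + 2)*(v - 4)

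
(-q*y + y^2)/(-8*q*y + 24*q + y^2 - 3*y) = y*(q - y)/(8*q*y - 24*q - y^2 + 3*y)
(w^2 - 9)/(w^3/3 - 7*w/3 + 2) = 3*(w - 3)/(w^2 - 3*w + 2)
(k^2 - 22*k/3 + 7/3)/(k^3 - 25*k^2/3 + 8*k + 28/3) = (3*k - 1)/(3*k^2 - 4*k - 4)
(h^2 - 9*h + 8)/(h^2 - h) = (h - 8)/h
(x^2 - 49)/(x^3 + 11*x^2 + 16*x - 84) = (x - 7)/(x^2 + 4*x - 12)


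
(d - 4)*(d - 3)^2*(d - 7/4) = d^4 - 47*d^3/4 + 101*d^2/2 - 375*d/4 + 63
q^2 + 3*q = q*(q + 3)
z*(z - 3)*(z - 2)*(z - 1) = z^4 - 6*z^3 + 11*z^2 - 6*z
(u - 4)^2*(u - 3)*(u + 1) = u^4 - 10*u^3 + 29*u^2 - 8*u - 48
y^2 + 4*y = y*(y + 4)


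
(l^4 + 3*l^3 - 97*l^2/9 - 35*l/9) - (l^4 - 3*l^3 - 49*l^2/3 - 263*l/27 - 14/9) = 6*l^3 + 50*l^2/9 + 158*l/27 + 14/9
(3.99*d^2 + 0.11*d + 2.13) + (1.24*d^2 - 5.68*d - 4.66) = 5.23*d^2 - 5.57*d - 2.53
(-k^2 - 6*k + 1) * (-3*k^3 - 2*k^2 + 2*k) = 3*k^5 + 20*k^4 + 7*k^3 - 14*k^2 + 2*k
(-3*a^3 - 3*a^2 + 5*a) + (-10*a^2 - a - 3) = -3*a^3 - 13*a^2 + 4*a - 3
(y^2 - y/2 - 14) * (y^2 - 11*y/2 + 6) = y^4 - 6*y^3 - 21*y^2/4 + 74*y - 84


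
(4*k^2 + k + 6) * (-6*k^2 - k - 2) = -24*k^4 - 10*k^3 - 45*k^2 - 8*k - 12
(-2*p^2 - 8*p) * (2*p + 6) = -4*p^3 - 28*p^2 - 48*p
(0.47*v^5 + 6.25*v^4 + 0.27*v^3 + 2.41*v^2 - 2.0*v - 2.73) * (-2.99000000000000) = -1.4053*v^5 - 18.6875*v^4 - 0.8073*v^3 - 7.2059*v^2 + 5.98*v + 8.1627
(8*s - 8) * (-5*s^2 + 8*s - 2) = -40*s^3 + 104*s^2 - 80*s + 16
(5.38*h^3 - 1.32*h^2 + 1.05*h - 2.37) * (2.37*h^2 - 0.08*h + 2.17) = 12.7506*h^5 - 3.5588*h^4 + 14.2687*h^3 - 8.5653*h^2 + 2.4681*h - 5.1429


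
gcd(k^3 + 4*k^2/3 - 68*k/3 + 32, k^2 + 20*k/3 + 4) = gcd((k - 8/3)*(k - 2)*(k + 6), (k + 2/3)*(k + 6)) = k + 6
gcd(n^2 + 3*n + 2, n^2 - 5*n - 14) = n + 2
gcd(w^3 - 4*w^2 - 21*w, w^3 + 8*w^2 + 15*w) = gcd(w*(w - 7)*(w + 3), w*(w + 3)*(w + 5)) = w^2 + 3*w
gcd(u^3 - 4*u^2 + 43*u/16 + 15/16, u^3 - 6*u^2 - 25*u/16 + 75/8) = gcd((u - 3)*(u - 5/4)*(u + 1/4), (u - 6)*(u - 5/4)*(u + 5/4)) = u - 5/4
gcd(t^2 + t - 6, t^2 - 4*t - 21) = t + 3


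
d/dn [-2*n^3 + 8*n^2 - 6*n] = -6*n^2 + 16*n - 6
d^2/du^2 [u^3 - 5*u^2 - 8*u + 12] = 6*u - 10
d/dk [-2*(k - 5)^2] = 20 - 4*k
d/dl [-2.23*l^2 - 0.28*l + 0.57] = -4.46*l - 0.28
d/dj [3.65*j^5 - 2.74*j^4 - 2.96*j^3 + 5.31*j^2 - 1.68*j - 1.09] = 18.25*j^4 - 10.96*j^3 - 8.88*j^2 + 10.62*j - 1.68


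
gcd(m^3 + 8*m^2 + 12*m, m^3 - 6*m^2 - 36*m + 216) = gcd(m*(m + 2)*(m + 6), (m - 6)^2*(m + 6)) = m + 6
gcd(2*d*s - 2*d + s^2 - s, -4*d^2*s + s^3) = 2*d + s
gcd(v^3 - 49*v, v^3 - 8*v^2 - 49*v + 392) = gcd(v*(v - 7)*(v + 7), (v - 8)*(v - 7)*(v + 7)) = v^2 - 49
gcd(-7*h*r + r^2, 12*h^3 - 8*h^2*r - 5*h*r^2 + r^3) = 1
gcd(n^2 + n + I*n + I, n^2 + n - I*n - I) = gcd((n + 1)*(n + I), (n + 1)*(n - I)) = n + 1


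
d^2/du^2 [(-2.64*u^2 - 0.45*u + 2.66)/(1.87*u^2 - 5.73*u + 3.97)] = (-59.7229380000001*u^3 + 173.4051*u^2 - 150.968466*u + 31.485038)/(6.539203*u^6 - 60.111711*u^5 + 225.840648*u^4 - 443.366199*u^3 + 479.458488*u^2 - 270.929871*u + 62.570773)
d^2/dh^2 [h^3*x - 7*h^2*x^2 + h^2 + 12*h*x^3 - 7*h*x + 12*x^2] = 6*h*x - 14*x^2 + 2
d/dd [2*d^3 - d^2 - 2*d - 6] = 6*d^2 - 2*d - 2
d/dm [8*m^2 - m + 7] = 16*m - 1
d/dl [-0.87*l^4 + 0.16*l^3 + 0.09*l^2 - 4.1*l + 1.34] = -3.48*l^3 + 0.48*l^2 + 0.18*l - 4.1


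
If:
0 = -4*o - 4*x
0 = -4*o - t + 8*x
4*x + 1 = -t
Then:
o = 1/16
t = -3/4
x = -1/16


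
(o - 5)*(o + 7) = o^2 + 2*o - 35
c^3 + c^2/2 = c^2*(c + 1/2)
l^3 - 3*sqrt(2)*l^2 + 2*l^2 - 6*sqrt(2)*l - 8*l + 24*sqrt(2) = (l - 2)*(l + 4)*(l - 3*sqrt(2))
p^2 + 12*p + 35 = (p + 5)*(p + 7)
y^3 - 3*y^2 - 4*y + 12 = (y - 3)*(y - 2)*(y + 2)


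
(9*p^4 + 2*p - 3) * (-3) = -27*p^4 - 6*p + 9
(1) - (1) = 0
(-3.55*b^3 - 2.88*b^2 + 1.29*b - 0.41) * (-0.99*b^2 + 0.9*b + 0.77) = 3.5145*b^5 - 0.3438*b^4 - 6.6026*b^3 - 0.6507*b^2 + 0.6243*b - 0.3157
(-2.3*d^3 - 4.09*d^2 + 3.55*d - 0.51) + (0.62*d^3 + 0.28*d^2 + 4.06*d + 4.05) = -1.68*d^3 - 3.81*d^2 + 7.61*d + 3.54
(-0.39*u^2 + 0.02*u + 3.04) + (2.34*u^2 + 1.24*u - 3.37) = 1.95*u^2 + 1.26*u - 0.33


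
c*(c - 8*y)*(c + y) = c^3 - 7*c^2*y - 8*c*y^2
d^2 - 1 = (d - 1)*(d + 1)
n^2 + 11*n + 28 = (n + 4)*(n + 7)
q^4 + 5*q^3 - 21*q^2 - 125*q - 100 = (q - 5)*(q + 1)*(q + 4)*(q + 5)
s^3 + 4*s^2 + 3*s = s*(s + 1)*(s + 3)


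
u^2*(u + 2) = u^3 + 2*u^2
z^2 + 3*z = z*(z + 3)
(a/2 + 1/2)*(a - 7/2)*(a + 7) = a^3/2 + 9*a^2/4 - 21*a/2 - 49/4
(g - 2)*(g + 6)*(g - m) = g^3 - g^2*m + 4*g^2 - 4*g*m - 12*g + 12*m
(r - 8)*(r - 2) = r^2 - 10*r + 16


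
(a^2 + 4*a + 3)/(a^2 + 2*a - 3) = (a + 1)/(a - 1)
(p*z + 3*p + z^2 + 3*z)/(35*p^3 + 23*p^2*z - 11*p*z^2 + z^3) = (z + 3)/(35*p^2 - 12*p*z + z^2)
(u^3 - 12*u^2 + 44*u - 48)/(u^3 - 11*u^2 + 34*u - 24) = (u - 2)/(u - 1)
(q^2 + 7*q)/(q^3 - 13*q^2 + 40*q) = (q + 7)/(q^2 - 13*q + 40)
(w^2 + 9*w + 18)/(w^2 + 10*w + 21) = (w + 6)/(w + 7)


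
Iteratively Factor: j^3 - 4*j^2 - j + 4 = (j + 1)*(j^2 - 5*j + 4) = (j - 1)*(j + 1)*(j - 4)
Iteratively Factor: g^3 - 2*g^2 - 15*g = (g)*(g^2 - 2*g - 15) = g*(g - 5)*(g + 3)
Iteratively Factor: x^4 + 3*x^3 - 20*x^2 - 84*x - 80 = (x + 2)*(x^3 + x^2 - 22*x - 40) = (x - 5)*(x + 2)*(x^2 + 6*x + 8) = (x - 5)*(x + 2)^2*(x + 4)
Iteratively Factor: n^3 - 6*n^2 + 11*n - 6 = (n - 2)*(n^2 - 4*n + 3) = (n - 3)*(n - 2)*(n - 1)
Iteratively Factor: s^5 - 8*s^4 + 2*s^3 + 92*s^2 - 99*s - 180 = (s - 5)*(s^4 - 3*s^3 - 13*s^2 + 27*s + 36) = (s - 5)*(s + 1)*(s^3 - 4*s^2 - 9*s + 36) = (s - 5)*(s - 4)*(s + 1)*(s^2 - 9) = (s - 5)*(s - 4)*(s - 3)*(s + 1)*(s + 3)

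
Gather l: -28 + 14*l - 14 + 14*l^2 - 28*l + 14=14*l^2 - 14*l - 28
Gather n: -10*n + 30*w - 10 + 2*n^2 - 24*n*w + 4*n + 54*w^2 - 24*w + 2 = 2*n^2 + n*(-24*w - 6) + 54*w^2 + 6*w - 8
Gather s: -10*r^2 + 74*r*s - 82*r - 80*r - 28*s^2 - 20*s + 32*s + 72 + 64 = -10*r^2 - 162*r - 28*s^2 + s*(74*r + 12) + 136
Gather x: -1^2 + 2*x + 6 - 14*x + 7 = 12 - 12*x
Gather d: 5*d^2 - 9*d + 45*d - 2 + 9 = 5*d^2 + 36*d + 7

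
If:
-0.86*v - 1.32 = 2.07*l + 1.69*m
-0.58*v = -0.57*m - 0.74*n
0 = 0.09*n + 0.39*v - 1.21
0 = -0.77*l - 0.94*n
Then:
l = -2.14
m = 0.47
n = 1.75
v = 2.70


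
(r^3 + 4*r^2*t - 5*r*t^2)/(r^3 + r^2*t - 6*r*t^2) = (r^2 + 4*r*t - 5*t^2)/(r^2 + r*t - 6*t^2)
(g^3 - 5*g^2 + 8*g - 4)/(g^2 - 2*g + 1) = (g^2 - 4*g + 4)/(g - 1)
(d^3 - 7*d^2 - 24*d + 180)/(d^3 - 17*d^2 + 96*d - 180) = (d + 5)/(d - 5)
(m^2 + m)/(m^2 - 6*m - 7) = m/(m - 7)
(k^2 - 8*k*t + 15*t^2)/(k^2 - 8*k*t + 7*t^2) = (k^2 - 8*k*t + 15*t^2)/(k^2 - 8*k*t + 7*t^2)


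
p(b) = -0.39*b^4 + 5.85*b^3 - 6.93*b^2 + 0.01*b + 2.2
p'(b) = -1.56*b^3 + 17.55*b^2 - 13.86*b + 0.01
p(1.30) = 2.24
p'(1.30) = 8.22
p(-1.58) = -40.62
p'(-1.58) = 71.87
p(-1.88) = -66.06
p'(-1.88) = 98.46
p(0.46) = 1.29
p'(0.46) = -2.80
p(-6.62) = -2747.78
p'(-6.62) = 1313.46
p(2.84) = 54.96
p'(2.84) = 66.47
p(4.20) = 192.06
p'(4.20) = 135.80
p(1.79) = 9.56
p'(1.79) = 22.49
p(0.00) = 2.20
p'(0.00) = 0.01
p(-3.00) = -249.74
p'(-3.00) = 241.66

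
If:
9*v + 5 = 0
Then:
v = -5/9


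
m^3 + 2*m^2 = m^2*(m + 2)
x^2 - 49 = (x - 7)*(x + 7)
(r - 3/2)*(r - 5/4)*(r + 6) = r^3 + 13*r^2/4 - 117*r/8 + 45/4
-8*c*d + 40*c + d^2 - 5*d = (-8*c + d)*(d - 5)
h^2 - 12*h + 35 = (h - 7)*(h - 5)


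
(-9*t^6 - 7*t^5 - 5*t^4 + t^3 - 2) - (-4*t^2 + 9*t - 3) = -9*t^6 - 7*t^5 - 5*t^4 + t^3 + 4*t^2 - 9*t + 1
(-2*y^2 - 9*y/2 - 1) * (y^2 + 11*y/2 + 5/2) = -2*y^4 - 31*y^3/2 - 123*y^2/4 - 67*y/4 - 5/2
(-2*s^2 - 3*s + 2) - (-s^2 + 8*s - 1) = -s^2 - 11*s + 3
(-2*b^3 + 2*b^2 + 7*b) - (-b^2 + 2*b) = -2*b^3 + 3*b^2 + 5*b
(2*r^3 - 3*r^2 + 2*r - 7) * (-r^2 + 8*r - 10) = -2*r^5 + 19*r^4 - 46*r^3 + 53*r^2 - 76*r + 70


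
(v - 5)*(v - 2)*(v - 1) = v^3 - 8*v^2 + 17*v - 10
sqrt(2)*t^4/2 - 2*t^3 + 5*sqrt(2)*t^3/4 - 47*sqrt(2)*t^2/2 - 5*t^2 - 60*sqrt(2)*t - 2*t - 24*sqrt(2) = (t + 1/2)*(t - 6*sqrt(2))*(t + 4*sqrt(2))*(sqrt(2)*t/2 + sqrt(2))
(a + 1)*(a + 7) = a^2 + 8*a + 7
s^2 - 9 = (s - 3)*(s + 3)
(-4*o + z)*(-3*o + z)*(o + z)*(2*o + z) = 24*o^4 + 22*o^3*z - 7*o^2*z^2 - 4*o*z^3 + z^4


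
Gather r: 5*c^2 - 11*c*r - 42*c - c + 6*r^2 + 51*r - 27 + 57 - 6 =5*c^2 - 43*c + 6*r^2 + r*(51 - 11*c) + 24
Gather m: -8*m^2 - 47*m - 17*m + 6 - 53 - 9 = -8*m^2 - 64*m - 56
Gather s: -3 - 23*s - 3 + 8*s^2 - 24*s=8*s^2 - 47*s - 6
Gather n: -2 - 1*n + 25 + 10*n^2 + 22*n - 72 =10*n^2 + 21*n - 49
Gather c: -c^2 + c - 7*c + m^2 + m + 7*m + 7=-c^2 - 6*c + m^2 + 8*m + 7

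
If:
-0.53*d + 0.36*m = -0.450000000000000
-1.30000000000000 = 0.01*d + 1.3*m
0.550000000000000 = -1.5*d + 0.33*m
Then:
No Solution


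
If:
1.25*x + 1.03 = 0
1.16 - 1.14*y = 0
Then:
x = -0.82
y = 1.02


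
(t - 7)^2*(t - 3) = t^3 - 17*t^2 + 91*t - 147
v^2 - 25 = (v - 5)*(v + 5)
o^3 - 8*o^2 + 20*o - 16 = (o - 4)*(o - 2)^2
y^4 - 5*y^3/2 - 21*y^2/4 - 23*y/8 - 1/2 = (y - 4)*(y + 1/2)^3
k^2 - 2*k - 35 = (k - 7)*(k + 5)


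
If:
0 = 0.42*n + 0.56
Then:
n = -1.33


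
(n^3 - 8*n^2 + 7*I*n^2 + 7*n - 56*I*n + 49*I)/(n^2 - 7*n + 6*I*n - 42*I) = (n^2 + n*(-1 + 7*I) - 7*I)/(n + 6*I)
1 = 1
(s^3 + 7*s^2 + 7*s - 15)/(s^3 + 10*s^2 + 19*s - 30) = (s + 3)/(s + 6)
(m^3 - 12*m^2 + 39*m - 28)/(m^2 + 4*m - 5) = (m^2 - 11*m + 28)/(m + 5)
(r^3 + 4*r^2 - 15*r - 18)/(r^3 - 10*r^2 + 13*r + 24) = (r + 6)/(r - 8)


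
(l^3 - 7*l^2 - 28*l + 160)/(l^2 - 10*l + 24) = (l^2 - 3*l - 40)/(l - 6)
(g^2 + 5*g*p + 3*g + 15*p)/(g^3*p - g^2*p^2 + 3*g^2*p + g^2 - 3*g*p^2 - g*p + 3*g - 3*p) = (-g - 5*p)/(-g^2*p + g*p^2 - g + p)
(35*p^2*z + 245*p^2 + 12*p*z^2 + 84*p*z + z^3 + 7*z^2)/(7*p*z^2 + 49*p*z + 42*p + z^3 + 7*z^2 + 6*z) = (5*p*z + 35*p + z^2 + 7*z)/(z^2 + 7*z + 6)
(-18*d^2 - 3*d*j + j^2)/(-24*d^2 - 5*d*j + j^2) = (6*d - j)/(8*d - j)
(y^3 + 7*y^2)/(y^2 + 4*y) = y*(y + 7)/(y + 4)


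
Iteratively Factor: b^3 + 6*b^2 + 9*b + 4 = (b + 1)*(b^2 + 5*b + 4) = (b + 1)^2*(b + 4)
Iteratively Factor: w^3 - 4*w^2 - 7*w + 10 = (w - 1)*(w^2 - 3*w - 10) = (w - 1)*(w + 2)*(w - 5)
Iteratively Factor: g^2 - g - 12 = (g + 3)*(g - 4)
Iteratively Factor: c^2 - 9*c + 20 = (c - 5)*(c - 4)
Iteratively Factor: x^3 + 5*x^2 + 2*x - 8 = (x + 2)*(x^2 + 3*x - 4) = (x - 1)*(x + 2)*(x + 4)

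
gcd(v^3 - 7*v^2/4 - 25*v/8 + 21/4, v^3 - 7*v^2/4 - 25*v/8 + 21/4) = v^3 - 7*v^2/4 - 25*v/8 + 21/4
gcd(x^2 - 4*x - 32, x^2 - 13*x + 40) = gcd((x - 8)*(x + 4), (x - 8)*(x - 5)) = x - 8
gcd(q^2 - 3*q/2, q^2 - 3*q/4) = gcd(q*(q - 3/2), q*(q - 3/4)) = q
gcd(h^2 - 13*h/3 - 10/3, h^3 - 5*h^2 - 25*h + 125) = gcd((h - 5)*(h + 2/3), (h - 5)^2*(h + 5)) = h - 5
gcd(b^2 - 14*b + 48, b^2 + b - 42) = b - 6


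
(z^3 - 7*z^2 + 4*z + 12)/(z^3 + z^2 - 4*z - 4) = (z - 6)/(z + 2)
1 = 1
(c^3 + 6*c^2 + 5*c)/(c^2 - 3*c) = (c^2 + 6*c + 5)/(c - 3)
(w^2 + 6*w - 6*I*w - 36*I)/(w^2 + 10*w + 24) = (w - 6*I)/(w + 4)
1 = 1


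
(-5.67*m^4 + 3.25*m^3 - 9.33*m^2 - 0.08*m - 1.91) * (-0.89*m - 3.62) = 5.0463*m^5 + 17.6329*m^4 - 3.4613*m^3 + 33.8458*m^2 + 1.9895*m + 6.9142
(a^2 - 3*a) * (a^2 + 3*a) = a^4 - 9*a^2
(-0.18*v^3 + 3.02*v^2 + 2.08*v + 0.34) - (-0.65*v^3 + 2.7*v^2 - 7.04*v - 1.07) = 0.47*v^3 + 0.32*v^2 + 9.12*v + 1.41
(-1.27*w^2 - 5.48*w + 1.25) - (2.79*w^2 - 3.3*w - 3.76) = -4.06*w^2 - 2.18*w + 5.01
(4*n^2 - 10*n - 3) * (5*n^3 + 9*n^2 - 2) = 20*n^5 - 14*n^4 - 105*n^3 - 35*n^2 + 20*n + 6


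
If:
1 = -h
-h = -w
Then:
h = -1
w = -1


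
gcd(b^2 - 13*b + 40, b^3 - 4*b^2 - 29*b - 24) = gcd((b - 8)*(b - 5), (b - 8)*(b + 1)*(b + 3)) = b - 8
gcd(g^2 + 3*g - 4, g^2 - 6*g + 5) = g - 1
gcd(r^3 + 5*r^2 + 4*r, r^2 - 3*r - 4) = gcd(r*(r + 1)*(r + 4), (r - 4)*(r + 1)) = r + 1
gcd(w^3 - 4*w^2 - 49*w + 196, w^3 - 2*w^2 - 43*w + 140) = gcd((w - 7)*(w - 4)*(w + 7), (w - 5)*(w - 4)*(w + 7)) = w^2 + 3*w - 28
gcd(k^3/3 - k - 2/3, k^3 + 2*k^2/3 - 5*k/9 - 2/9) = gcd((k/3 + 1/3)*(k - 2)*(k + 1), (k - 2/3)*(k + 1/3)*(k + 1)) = k + 1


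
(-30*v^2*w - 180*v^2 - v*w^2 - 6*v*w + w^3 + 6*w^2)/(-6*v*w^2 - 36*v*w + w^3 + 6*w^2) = (5*v + w)/w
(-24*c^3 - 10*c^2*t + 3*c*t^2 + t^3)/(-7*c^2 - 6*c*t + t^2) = (24*c^3 + 10*c^2*t - 3*c*t^2 - t^3)/(7*c^2 + 6*c*t - t^2)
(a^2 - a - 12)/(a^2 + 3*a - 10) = (a^2 - a - 12)/(a^2 + 3*a - 10)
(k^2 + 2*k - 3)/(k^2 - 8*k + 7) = (k + 3)/(k - 7)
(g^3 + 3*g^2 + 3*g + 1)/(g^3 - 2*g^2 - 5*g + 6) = (g^3 + 3*g^2 + 3*g + 1)/(g^3 - 2*g^2 - 5*g + 6)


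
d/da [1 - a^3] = -3*a^2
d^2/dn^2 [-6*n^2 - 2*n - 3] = -12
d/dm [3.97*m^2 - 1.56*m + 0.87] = 7.94*m - 1.56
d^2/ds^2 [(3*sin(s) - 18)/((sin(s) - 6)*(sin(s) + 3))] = 3*(3*sin(s) + cos(s)^2 + 1)/(sin(s) + 3)^3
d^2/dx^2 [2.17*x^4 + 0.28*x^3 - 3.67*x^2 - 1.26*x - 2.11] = 26.04*x^2 + 1.68*x - 7.34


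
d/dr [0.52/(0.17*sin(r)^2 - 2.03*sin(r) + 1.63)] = (1.0556 - 0.1768*sin(r))*cos(r)/(0.17*sin(r)^2 - 2.03*sin(r) + 1.63)^2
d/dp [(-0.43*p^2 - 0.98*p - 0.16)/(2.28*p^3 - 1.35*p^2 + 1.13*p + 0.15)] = (0.9804*p^4 + 4.4688*p^3 - 0.7145*p^2 - 0.561*p + 0.0338)/(5.1984*p^6 - 6.156*p^5 + 6.9753*p^4 - 2.367*p^3 + 0.8719*p^2 + 0.339*p + 0.0225)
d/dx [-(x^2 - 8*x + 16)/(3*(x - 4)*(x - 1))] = -1/(x^2 - 2*x + 1)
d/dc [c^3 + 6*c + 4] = 3*c^2 + 6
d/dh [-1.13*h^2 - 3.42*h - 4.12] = -2.26*h - 3.42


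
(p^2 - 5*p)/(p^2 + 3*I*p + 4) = p*(p - 5)/(p^2 + 3*I*p + 4)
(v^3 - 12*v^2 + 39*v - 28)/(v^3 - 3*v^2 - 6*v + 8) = (v - 7)/(v + 2)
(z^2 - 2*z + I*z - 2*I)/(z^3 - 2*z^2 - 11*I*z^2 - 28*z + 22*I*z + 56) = (z + I)/(z^2 - 11*I*z - 28)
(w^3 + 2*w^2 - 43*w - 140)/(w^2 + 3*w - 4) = (w^2 - 2*w - 35)/(w - 1)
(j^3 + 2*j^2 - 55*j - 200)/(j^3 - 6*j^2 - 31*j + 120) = (j + 5)/(j - 3)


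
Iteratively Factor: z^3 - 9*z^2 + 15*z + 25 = (z - 5)*(z^2 - 4*z - 5) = (z - 5)*(z + 1)*(z - 5)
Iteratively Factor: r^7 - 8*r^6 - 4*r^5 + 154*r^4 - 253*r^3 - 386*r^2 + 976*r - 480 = (r - 5)*(r^6 - 3*r^5 - 19*r^4 + 59*r^3 + 42*r^2 - 176*r + 96) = (r - 5)*(r + 4)*(r^5 - 7*r^4 + 9*r^3 + 23*r^2 - 50*r + 24) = (r - 5)*(r - 1)*(r + 4)*(r^4 - 6*r^3 + 3*r^2 + 26*r - 24) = (r - 5)*(r - 1)^2*(r + 4)*(r^3 - 5*r^2 - 2*r + 24) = (r - 5)*(r - 3)*(r - 1)^2*(r + 4)*(r^2 - 2*r - 8) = (r - 5)*(r - 3)*(r - 1)^2*(r + 2)*(r + 4)*(r - 4)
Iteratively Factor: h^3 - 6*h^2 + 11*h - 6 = (h - 2)*(h^2 - 4*h + 3) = (h - 2)*(h - 1)*(h - 3)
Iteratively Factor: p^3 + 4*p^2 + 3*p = (p)*(p^2 + 4*p + 3) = p*(p + 1)*(p + 3)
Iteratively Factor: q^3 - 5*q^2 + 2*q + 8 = (q - 2)*(q^2 - 3*q - 4) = (q - 4)*(q - 2)*(q + 1)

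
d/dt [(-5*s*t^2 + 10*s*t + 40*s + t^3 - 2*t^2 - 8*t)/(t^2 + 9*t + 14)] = (-55*s + t^2 + 14*t - 28)/(t^2 + 14*t + 49)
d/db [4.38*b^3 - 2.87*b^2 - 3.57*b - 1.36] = 13.14*b^2 - 5.74*b - 3.57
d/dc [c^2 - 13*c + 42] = 2*c - 13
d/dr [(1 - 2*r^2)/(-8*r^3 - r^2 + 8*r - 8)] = 2*(-8*r^4 + 4*r^2 + 17*r - 4)/(64*r^6 + 16*r^5 - 127*r^4 + 112*r^3 + 80*r^2 - 128*r + 64)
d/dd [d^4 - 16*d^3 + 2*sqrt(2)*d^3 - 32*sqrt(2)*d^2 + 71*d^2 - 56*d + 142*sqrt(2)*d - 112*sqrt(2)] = 4*d^3 - 48*d^2 + 6*sqrt(2)*d^2 - 64*sqrt(2)*d + 142*d - 56 + 142*sqrt(2)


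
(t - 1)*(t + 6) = t^2 + 5*t - 6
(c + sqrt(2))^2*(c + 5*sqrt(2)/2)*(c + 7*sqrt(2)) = c^4 + 23*sqrt(2)*c^3/2 + 75*c^2 + 89*sqrt(2)*c + 70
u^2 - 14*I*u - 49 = (u - 7*I)^2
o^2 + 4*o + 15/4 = (o + 3/2)*(o + 5/2)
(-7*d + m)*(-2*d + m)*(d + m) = 14*d^3 + 5*d^2*m - 8*d*m^2 + m^3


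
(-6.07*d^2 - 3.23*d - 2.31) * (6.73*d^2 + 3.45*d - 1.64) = -40.8511*d^4 - 42.6794*d^3 - 16.735*d^2 - 2.6723*d + 3.7884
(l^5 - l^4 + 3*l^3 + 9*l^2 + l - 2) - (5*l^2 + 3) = l^5 - l^4 + 3*l^3 + 4*l^2 + l - 5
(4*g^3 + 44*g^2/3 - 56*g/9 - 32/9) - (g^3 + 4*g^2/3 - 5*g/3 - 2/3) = 3*g^3 + 40*g^2/3 - 41*g/9 - 26/9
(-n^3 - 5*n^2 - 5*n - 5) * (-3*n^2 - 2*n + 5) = 3*n^5 + 17*n^4 + 20*n^3 - 15*n - 25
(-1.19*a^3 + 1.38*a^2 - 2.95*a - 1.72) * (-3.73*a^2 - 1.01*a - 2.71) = 4.4387*a^5 - 3.9455*a^4 + 12.8346*a^3 + 5.6553*a^2 + 9.7317*a + 4.6612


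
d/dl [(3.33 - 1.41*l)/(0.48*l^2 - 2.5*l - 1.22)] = (0.6768*l^2 - 3.1968*l + 10.0452)/(0.2304*l^4 - 2.4*l^3 + 5.0788*l^2 + 6.1*l + 1.4884)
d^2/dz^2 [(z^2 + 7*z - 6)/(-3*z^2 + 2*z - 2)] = 2*(-69*z^3 + 180*z^2 + 18*z - 44)/(27*z^6 - 54*z^5 + 90*z^4 - 80*z^3 + 60*z^2 - 24*z + 8)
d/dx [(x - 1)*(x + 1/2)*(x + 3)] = 3*x^2 + 5*x - 2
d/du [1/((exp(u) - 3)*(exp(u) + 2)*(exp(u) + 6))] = (-3*exp(2*u) - 10*exp(u) + 12)*exp(u)/(exp(6*u) + 10*exp(5*u) + exp(4*u) - 192*exp(3*u) - 216*exp(2*u) + 864*exp(u) + 1296)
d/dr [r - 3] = 1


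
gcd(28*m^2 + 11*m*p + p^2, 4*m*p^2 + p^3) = 4*m + p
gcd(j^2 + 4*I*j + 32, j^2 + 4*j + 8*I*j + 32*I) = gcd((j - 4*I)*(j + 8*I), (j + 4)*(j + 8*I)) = j + 8*I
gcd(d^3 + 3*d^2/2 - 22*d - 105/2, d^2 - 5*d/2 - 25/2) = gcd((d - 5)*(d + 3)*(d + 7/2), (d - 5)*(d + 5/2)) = d - 5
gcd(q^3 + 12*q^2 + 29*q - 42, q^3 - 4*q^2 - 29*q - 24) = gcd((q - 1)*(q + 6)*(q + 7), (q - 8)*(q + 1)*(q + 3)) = 1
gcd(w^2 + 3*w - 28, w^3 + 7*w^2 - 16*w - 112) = w^2 + 3*w - 28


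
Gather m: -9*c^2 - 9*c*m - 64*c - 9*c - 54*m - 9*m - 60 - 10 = -9*c^2 - 73*c + m*(-9*c - 63) - 70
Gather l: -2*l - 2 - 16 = -2*l - 18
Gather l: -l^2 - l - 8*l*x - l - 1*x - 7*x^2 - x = -l^2 + l*(-8*x - 2) - 7*x^2 - 2*x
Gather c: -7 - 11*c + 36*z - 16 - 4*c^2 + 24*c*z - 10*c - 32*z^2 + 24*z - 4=-4*c^2 + c*(24*z - 21) - 32*z^2 + 60*z - 27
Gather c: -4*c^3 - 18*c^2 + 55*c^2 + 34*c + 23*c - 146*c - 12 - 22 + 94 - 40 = -4*c^3 + 37*c^2 - 89*c + 20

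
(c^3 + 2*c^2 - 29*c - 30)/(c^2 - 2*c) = (c^3 + 2*c^2 - 29*c - 30)/(c*(c - 2))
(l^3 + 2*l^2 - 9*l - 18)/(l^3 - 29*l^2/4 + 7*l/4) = 4*(l^3 + 2*l^2 - 9*l - 18)/(l*(4*l^2 - 29*l + 7))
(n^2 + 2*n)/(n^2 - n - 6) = n/(n - 3)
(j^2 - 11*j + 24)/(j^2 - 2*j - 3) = (j - 8)/(j + 1)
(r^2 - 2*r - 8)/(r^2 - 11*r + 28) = (r + 2)/(r - 7)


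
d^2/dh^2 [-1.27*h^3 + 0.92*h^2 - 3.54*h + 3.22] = 1.84 - 7.62*h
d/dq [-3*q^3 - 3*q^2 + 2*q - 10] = -9*q^2 - 6*q + 2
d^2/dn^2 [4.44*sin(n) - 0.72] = -4.44*sin(n)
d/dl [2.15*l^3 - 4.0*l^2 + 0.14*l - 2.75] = 6.45*l^2 - 8.0*l + 0.14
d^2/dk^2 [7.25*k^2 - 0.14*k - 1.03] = 14.5000000000000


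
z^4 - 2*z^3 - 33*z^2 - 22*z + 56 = (z - 7)*(z - 1)*(z + 2)*(z + 4)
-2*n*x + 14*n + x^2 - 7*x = (-2*n + x)*(x - 7)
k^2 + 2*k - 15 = (k - 3)*(k + 5)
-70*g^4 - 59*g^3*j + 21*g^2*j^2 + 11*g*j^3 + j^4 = (-2*g + j)*(g + j)*(5*g + j)*(7*g + j)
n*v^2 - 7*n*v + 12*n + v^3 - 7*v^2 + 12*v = (n + v)*(v - 4)*(v - 3)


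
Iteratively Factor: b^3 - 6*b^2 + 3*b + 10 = (b - 5)*(b^2 - b - 2) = (b - 5)*(b + 1)*(b - 2)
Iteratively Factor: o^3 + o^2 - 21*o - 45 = (o - 5)*(o^2 + 6*o + 9) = (o - 5)*(o + 3)*(o + 3)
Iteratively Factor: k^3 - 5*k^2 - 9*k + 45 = (k - 5)*(k^2 - 9) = (k - 5)*(k - 3)*(k + 3)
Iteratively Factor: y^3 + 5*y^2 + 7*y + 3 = (y + 3)*(y^2 + 2*y + 1) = (y + 1)*(y + 3)*(y + 1)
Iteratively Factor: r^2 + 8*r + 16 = (r + 4)*(r + 4)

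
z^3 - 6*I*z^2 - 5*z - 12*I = (z - 4*I)*(z - 3*I)*(z + I)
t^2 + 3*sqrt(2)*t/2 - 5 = (t - sqrt(2))*(t + 5*sqrt(2)/2)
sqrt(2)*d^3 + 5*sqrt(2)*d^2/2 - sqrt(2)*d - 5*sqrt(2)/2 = (d - 1)*(d + 5/2)*(sqrt(2)*d + sqrt(2))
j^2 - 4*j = j*(j - 4)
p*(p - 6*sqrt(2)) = p^2 - 6*sqrt(2)*p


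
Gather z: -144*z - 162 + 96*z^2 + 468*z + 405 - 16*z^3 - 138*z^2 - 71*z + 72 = -16*z^3 - 42*z^2 + 253*z + 315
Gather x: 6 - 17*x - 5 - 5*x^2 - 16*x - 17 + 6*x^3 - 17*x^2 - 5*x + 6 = 6*x^3 - 22*x^2 - 38*x - 10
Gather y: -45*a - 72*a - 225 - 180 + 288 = -117*a - 117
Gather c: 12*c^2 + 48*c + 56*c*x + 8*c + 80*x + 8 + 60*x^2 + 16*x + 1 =12*c^2 + c*(56*x + 56) + 60*x^2 + 96*x + 9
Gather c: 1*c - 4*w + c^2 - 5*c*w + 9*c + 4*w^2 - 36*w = c^2 + c*(10 - 5*w) + 4*w^2 - 40*w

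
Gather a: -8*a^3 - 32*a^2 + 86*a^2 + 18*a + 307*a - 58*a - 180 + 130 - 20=-8*a^3 + 54*a^2 + 267*a - 70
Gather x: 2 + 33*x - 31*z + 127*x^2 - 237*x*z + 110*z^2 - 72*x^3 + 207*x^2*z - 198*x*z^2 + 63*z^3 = -72*x^3 + x^2*(207*z + 127) + x*(-198*z^2 - 237*z + 33) + 63*z^3 + 110*z^2 - 31*z + 2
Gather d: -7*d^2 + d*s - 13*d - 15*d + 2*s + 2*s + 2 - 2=-7*d^2 + d*(s - 28) + 4*s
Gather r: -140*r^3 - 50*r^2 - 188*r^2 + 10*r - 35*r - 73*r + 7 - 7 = -140*r^3 - 238*r^2 - 98*r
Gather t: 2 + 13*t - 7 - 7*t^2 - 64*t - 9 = -7*t^2 - 51*t - 14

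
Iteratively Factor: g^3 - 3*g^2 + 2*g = (g)*(g^2 - 3*g + 2) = g*(g - 2)*(g - 1)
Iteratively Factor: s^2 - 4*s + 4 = (s - 2)*(s - 2)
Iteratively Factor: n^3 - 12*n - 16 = (n + 2)*(n^2 - 2*n - 8) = (n + 2)^2*(n - 4)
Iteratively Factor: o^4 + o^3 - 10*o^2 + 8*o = (o)*(o^3 + o^2 - 10*o + 8) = o*(o + 4)*(o^2 - 3*o + 2) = o*(o - 2)*(o + 4)*(o - 1)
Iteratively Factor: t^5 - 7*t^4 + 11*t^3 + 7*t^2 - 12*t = (t + 1)*(t^4 - 8*t^3 + 19*t^2 - 12*t) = (t - 1)*(t + 1)*(t^3 - 7*t^2 + 12*t) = (t - 4)*(t - 1)*(t + 1)*(t^2 - 3*t) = t*(t - 4)*(t - 1)*(t + 1)*(t - 3)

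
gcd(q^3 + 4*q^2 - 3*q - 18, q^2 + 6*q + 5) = 1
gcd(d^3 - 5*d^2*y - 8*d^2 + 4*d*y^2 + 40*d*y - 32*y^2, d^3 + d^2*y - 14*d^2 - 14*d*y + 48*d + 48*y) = d - 8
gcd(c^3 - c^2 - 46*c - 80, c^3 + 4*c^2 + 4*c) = c + 2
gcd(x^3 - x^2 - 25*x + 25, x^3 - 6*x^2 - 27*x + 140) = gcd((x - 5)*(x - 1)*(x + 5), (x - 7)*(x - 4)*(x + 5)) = x + 5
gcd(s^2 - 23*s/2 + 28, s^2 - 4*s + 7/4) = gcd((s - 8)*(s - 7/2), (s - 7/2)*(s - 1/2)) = s - 7/2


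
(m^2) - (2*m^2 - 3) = 3 - m^2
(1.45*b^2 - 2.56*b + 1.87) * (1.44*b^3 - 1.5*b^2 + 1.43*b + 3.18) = 2.088*b^5 - 5.8614*b^4 + 8.6063*b^3 - 1.8548*b^2 - 5.4667*b + 5.9466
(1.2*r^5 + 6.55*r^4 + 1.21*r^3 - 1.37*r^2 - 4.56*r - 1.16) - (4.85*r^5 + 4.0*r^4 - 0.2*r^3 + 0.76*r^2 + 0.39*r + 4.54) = -3.65*r^5 + 2.55*r^4 + 1.41*r^3 - 2.13*r^2 - 4.95*r - 5.7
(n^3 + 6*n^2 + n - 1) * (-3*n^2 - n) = -3*n^5 - 19*n^4 - 9*n^3 + 2*n^2 + n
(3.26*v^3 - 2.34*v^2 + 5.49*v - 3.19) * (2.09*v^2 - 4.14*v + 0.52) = 6.8134*v^5 - 18.387*v^4 + 22.8569*v^3 - 30.6125*v^2 + 16.0614*v - 1.6588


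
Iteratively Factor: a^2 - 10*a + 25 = (a - 5)*(a - 5)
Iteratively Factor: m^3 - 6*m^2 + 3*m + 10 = (m + 1)*(m^2 - 7*m + 10) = (m - 5)*(m + 1)*(m - 2)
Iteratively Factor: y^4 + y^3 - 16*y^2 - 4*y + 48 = (y + 2)*(y^3 - y^2 - 14*y + 24) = (y - 2)*(y + 2)*(y^2 + y - 12) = (y - 2)*(y + 2)*(y + 4)*(y - 3)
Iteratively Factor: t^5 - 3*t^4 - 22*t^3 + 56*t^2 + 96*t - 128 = (t - 1)*(t^4 - 2*t^3 - 24*t^2 + 32*t + 128) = (t - 4)*(t - 1)*(t^3 + 2*t^2 - 16*t - 32) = (t - 4)^2*(t - 1)*(t^2 + 6*t + 8) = (t - 4)^2*(t - 1)*(t + 4)*(t + 2)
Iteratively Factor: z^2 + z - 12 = (z - 3)*(z + 4)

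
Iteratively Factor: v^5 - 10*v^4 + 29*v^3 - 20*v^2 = (v - 4)*(v^4 - 6*v^3 + 5*v^2) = v*(v - 4)*(v^3 - 6*v^2 + 5*v) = v^2*(v - 4)*(v^2 - 6*v + 5) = v^2*(v - 5)*(v - 4)*(v - 1)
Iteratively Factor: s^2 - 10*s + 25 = (s - 5)*(s - 5)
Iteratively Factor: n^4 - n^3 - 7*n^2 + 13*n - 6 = (n - 2)*(n^3 + n^2 - 5*n + 3) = (n - 2)*(n + 3)*(n^2 - 2*n + 1) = (n - 2)*(n - 1)*(n + 3)*(n - 1)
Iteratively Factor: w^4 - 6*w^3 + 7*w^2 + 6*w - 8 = (w - 2)*(w^3 - 4*w^2 - w + 4) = (w - 2)*(w + 1)*(w^2 - 5*w + 4) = (w - 2)*(w - 1)*(w + 1)*(w - 4)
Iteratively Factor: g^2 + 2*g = (g)*(g + 2)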